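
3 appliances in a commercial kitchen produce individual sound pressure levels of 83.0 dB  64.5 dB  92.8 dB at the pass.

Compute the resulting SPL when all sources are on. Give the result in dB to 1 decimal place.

93.2 dB

Σ 10^(Lᵢ/10) = 2.108e+09.
Back to dB: 10·log₁₀ Σ = 93.2 dB.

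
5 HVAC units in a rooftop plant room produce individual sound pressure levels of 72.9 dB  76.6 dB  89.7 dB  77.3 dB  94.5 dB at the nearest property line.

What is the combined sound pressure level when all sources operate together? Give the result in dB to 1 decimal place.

Σ 10^(Lᵢ/10) = 3.871e+09.
L_total = 10·log₁₀(3.871e+09) = 95.9 dB.

95.9 dB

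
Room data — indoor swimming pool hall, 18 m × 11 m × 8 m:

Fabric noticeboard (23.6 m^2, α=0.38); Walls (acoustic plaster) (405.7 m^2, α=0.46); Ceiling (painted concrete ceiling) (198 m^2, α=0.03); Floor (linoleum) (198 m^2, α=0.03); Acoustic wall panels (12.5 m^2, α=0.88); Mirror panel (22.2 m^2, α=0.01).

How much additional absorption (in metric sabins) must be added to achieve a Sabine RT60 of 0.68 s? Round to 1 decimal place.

156.3 sabins

Summing Sᵢαᵢ: 8.968 + 186.622 + 5.940 + 5.940 + 11.000 + 0.222 → A₁ = 218.692 sabins.
For T = 0.68 s, need A₂ = 0.161·V/T = 0.161·1584/0.68 = 375.035 sabins.
ΔA = A₂ − A₁ = 375.035 − 218.692 = 156.3 sabins.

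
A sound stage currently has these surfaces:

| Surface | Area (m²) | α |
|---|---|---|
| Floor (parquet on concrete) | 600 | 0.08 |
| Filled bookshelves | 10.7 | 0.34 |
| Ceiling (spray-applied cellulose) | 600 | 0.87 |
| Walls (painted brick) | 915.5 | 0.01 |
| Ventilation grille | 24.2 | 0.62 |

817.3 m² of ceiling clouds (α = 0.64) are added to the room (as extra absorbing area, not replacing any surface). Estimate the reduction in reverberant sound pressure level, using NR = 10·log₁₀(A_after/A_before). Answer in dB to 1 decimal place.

A_before = Σ Sᵢαᵢ = 600×0.08 + 10.7×0.34 + 600×0.87 + 915.5×0.01 + 24.2×0.62 = 597.797 sabins.
Added absorption = 817.3 × 0.64 = 523.072 sabins.
New total A_after = 1120.869 sabins.
NR = 10·log₁₀(1120.869/597.797) = 2.7 dB.

2.7 dB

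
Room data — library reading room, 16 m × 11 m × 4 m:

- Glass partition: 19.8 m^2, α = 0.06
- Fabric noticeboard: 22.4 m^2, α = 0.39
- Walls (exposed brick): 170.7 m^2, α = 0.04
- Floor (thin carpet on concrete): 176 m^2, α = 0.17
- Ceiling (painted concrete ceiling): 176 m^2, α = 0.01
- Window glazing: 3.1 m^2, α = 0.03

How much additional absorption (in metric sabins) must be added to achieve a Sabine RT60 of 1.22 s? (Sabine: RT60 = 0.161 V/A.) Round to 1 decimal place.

Equivalent absorption area: A₁ = 19.8·0.06 + 22.4·0.39 + 170.7·0.04 + 176·0.17 + 176·0.01 + 3.1·0.03 = 48.525 m^2.
V = 704 m³. Required absorption A₂ = 0.161 × 704 / 1.22 = 92.905 sabins.
Additional absorption ΔA = 92.905 − 48.525 = 44.4 sabins.

44.4 sabins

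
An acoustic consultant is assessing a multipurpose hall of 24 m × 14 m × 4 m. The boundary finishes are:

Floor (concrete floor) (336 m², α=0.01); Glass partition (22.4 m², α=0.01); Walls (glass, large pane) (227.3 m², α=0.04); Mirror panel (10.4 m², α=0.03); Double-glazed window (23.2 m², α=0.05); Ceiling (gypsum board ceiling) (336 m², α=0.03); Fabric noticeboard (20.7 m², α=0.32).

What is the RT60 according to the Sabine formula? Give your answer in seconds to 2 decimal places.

Summing Sᵢαᵢ: 3.360 + 0.224 + 9.092 + 0.312 + 1.160 + 10.080 + 6.624 → A = 30.852 sabins.
Room volume: 1344 m³.
Sabine: RT60 = 0.161 × 1344 / 30.852 = 7.01 s.

7.01 sec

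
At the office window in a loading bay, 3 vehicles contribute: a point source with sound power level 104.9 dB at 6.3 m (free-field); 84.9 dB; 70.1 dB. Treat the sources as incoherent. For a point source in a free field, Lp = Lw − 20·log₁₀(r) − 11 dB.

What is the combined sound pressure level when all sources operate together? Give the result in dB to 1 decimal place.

Source at 6.3 m: Lp = 104.9 − 20·log₁₀(6.3) − 11 = 77.9 dB.
Converting to relative power and adding: 10^(77.9/10) + 10^(84.9/10) + 10^(70.1/10) = 3.809e+08.
L_total = 10·log₁₀(3.809e+08) = 85.8 dB.

85.8 dB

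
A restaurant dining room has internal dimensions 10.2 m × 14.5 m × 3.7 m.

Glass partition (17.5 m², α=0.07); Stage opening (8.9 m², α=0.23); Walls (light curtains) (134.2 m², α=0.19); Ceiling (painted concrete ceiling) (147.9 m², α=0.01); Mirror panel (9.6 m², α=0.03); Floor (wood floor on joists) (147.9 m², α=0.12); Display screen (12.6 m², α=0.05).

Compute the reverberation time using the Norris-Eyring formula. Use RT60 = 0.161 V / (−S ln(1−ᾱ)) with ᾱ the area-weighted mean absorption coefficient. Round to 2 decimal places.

1.71 seconds

Total surface area S = 17.5 + 8.9 + 134.2 + 147.9 + 9.6 + 147.9 + 12.6 = 478.6 m².
Σ(Sᵢαᵢ) = 17.5·0.07 + 8.9·0.23 + 134.2·0.19 + 147.9·0.01 + 9.6·0.03 + 147.9·0.12 + 12.6·0.05 = 48.915.
ᾱ = 48.915 / 478.6 = 0.1022.
Eyring denominator: −S ln(1−ᾱ) = 51.597.
V = 10.2 × 14.5 × 3.7 = 547.23 m³.
RT60 = 0.161 × 547.23 / 51.597 = 1.71 s.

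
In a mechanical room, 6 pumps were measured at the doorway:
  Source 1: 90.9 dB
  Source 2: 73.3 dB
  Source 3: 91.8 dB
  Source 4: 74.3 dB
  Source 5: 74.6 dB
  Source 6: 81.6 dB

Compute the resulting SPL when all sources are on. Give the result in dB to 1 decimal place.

94.7 dB

Σ 10^(Lᵢ/10) = 2.966e+09.
Combined level = 10 log₁₀(2.966e+09) = 94.7 dB.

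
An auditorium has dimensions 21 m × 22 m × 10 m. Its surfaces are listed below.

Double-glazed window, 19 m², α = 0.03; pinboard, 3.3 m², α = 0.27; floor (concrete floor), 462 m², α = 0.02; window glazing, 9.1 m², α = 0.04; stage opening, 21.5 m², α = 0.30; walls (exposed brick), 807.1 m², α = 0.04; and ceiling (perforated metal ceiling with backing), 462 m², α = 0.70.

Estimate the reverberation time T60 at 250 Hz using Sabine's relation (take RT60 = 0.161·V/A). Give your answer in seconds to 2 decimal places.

Equivalent absorption area: A = 19×0.03 + 3.3×0.27 + 462×0.02 + 9.1×0.04 + 21.5×0.30 + 807.1×0.04 + 462×0.70 = 373.199 m².
Room volume: 4620 m³.
T = 0.161 V/A = 0.161·4620/373.199 = 1.99 s.

1.99 s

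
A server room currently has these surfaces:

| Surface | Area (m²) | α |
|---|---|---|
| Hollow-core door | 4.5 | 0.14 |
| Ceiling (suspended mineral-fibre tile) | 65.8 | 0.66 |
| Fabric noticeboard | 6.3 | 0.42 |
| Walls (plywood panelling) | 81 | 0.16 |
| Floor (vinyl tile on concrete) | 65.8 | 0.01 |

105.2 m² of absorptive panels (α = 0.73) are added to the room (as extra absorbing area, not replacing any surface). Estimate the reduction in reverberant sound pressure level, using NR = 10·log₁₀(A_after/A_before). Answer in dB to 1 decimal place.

Total absorption A_before = 4.5×0.14 + 65.8×0.66 + 6.3×0.42 + 81×0.16 + 65.8×0.01
  = 0.630 + 43.428 + 2.646 + 12.960 + 0.658 = 60.322 m² sabins.
Treatment contributes 105.2·0.73 = 76.796 sabins.
A_after = 60.322 + 76.796 = 137.118 sabins.
Reduction = 10 log₁₀(A_after/A_before) = 10 log₁₀(2.2731) = 3.6 dB.

3.6 dB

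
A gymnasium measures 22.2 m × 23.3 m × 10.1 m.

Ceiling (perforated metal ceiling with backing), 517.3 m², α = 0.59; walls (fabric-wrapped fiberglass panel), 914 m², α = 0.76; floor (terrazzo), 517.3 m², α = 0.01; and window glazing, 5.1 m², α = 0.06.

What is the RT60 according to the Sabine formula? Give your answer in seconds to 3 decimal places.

0.837 s

Total absorption A = 517.3*0.59 + 914*0.76 + 517.3*0.01 + 5.1*0.06
  = 305.207 + 694.640 + 5.173 + 0.306 = 1005.326 m² sabins.
Room volume: 5224.326 m³.
RT60 = 0.161 · V / A = 0.161 × 5224.326 / 1005.326 = 0.837 s.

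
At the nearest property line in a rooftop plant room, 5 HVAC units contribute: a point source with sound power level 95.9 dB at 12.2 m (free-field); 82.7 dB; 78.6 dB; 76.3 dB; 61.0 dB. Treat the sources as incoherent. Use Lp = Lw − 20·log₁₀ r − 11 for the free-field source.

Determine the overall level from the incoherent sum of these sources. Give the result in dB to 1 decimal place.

Source at 12.2 m: Lp = 95.9 − 20·log₁₀(12.2) − 11 = 63.2 dB.
Sum in the linear (power) domain: Σ 10^(Lᵢ/10) = 10^(63.2/10) + 10^(82.7/10) + 10^(78.6/10) + 10^(76.3/10) + 10^(61.0/10) = 3.047e+08.
L_total = 10·log₁₀(3.047e+08) = 84.8 dB.

84.8 dB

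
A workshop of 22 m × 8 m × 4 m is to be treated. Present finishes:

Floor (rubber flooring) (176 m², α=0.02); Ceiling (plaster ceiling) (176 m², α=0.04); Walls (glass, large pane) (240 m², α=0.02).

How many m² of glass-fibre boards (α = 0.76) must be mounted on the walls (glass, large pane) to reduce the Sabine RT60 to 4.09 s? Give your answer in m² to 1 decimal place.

16.7

Summing Sᵢαᵢ: 3.520 + 7.040 + 4.800 → A₁ = 15.360 sabins.
V = 704 m³. Target absorption A₂ = 0.161 × 704 / 4.09 = 27.712 sabins.
ΔA needed = 27.712 − 15.360 = 12.352 sabins.
Net gain per m²: Δα = 0.76 − 0.02 = 0.74.
Panel area = 12.352 / 0.74 = 16.7 m².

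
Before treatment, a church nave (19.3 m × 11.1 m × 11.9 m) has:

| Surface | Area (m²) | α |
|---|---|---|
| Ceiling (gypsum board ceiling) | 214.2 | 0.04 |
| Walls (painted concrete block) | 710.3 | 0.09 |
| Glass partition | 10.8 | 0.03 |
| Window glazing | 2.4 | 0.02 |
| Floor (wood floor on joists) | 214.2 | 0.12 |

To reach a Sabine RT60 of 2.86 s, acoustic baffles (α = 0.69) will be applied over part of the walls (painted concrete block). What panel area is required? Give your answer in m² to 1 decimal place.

Summing Sᵢαᵢ: 8.568 + 63.927 + 0.324 + 0.048 + 25.704 → A₁ = 98.571 sabins.
V = 2549.337 m³. Target absorption A₂ = 0.161 × 2549.337 / 2.86 = 143.512 sabins.
ΔA needed = 143.512 − 98.571 = 44.941 sabins.
Each m² of panel replacing the walls (painted concrete block) adds (0.69 − 0.09) = 0.60 sabins.
Panel area = 44.941 / 0.60 = 74.9 m².

74.9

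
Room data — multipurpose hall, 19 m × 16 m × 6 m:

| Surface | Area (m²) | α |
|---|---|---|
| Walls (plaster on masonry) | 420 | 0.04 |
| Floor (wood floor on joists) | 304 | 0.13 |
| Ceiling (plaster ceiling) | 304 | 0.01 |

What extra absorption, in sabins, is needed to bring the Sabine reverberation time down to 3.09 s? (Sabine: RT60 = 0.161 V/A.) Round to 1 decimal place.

35.7 sabins

A₁ = Σ Sᵢαᵢ = 420·0.04 + 304·0.13 + 304·0.01 = 59.360 sabins.
V = 1824 m³. Required absorption A₂ = 0.161 × 1824 / 3.09 = 95.037 sabins.
ΔA = A₂ − A₁ = 95.037 − 59.360 = 35.7 sabins.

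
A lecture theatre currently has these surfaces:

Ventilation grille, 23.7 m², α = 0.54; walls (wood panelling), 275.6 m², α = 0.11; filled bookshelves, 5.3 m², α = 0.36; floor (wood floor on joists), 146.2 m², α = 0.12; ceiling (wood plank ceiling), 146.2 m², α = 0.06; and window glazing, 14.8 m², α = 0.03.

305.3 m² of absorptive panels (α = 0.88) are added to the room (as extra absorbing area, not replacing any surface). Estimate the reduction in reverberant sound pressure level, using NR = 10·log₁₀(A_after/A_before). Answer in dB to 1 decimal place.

Summing Sᵢαᵢ: 12.798 + 30.316 + 1.908 + 17.544 + 8.772 + 0.444 → A_before = 71.782 sabins.
Added absorption = 305.3 × 0.88 = 268.664 sabins.
New total A_after = 340.446 sabins.
Reduction = 10 log₁₀(A_after/A_before) = 10 log₁₀(4.7428) = 6.8 dB.

6.8 dB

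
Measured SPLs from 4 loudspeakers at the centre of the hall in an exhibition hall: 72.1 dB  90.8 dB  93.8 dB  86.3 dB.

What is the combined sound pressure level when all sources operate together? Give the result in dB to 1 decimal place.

Σ 10^(Lᵢ/10) = 4.044e+09.
Combined level = 10 log₁₀(4.044e+09) = 96.1 dB.

96.1 dB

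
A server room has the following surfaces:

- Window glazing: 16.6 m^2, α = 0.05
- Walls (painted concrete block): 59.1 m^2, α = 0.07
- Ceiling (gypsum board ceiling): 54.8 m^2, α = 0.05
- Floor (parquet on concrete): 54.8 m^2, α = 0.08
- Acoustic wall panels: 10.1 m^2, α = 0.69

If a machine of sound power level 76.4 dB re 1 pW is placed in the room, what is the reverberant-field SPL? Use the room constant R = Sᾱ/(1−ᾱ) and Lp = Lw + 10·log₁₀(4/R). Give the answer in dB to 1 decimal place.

A = 19.060 sabins; S = 195.4 m^2.
ᾱ = 0.0975, so room constant R = A/(1−ᾱ) = 21.119 m^2.
Lp = 76.4 + 10·log₁₀(4/21.119) = 76.4 + (-7.23) = 69.2 dB.

69.2 dB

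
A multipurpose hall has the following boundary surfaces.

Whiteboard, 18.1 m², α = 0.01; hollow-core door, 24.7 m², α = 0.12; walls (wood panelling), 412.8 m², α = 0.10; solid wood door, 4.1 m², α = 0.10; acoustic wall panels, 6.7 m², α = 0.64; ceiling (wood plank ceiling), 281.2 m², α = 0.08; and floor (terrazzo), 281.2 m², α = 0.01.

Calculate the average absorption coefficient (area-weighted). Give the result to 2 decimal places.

Total surface area S = 1028.8 m².
A = 18.1·0.01 + 24.7·0.12 + 412.8·0.10 + 4.1·0.10 + 6.7·0.64 + 281.2·0.08 + 281.2·0.01 = 74.431 sabins.
ᾱ = A/S = 0.07.

0.07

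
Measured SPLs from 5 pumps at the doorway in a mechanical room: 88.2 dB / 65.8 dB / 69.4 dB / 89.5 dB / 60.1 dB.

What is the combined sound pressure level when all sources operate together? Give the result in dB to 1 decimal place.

Converting to relative power and adding: 10^(88.2/10) + 10^(65.8/10) + 10^(69.4/10) + 10^(89.5/10) + 10^(60.1/10) = 1.565e+09.
L_total = 10·log₁₀(1.565e+09) = 91.9 dB.

91.9 dB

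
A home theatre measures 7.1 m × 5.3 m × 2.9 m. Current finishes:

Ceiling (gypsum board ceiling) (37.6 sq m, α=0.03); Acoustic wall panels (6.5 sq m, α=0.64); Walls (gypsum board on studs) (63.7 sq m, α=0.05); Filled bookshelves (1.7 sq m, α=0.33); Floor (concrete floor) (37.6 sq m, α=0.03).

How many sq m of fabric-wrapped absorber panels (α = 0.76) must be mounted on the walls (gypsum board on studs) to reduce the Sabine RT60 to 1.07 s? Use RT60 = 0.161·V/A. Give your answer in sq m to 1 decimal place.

8.8

Total absorption A₁ = 37.6*0.03 + 6.5*0.64 + 63.7*0.05 + 1.7*0.33 + 37.6*0.03
  = 1.128 + 4.160 + 3.185 + 0.561 + 1.128 = 10.162 sq m sabins.
Required A₂ = 0.161·109.127/1.07 = 16.420 sabins.
Absorption to add: 16.420 − 10.162 = 6.258 sabins.
Each sq m of panel replacing the walls (gypsum board on studs) adds (0.76 − 0.05) = 0.71 sabins.
Panel area = 6.258 / 0.71 = 8.8 sq m.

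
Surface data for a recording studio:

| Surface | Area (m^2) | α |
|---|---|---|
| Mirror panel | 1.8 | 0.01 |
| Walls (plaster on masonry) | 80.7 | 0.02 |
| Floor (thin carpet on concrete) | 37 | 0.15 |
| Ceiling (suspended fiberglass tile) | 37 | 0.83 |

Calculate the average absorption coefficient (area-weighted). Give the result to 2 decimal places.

S = Σ Sᵢ = 1.8 + 80.7 + 37 + 37 = 156.5 m^2.
A = 1.8×0.01 + 80.7×0.02 + 37×0.15 + 37×0.83 = 37.892 sabins.
ᾱ = A/S = 0.24.

0.24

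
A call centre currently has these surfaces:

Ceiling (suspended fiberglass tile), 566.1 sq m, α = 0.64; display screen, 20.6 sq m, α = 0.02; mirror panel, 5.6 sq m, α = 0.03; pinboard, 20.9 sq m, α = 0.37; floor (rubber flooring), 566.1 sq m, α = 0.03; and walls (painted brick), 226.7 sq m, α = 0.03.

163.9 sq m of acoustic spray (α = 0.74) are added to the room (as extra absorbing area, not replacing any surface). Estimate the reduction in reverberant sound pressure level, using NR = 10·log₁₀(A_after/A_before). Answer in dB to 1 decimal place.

1.2 dB

Total absorption A_before = 566.1·0.64 + 20.6·0.02 + 5.6·0.03 + 20.9·0.37 + 566.1·0.03 + 226.7·0.03
  = 362.304 + 0.412 + 0.168 + 7.733 + 16.983 + 6.801 = 394.401 sq m sabins.
Treatment contributes 163.9·0.74 = 121.286 sabins.
A_after = 394.401 + 121.286 = 515.687 sabins.
Reduction = 10 log₁₀(A_after/A_before) = 10 log₁₀(1.3075) = 1.2 dB.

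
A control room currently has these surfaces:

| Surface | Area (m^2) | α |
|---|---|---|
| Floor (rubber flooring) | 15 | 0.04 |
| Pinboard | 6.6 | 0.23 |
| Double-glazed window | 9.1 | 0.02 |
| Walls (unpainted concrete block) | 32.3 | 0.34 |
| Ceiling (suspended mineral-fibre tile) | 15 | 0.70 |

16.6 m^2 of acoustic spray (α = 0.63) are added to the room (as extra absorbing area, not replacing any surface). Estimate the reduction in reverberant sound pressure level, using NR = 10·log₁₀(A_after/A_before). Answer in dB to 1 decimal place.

1.6 dB

Total absorption A_before = 15·0.04 + 6.6·0.23 + 9.1·0.02 + 32.3·0.34 + 15·0.70
  = 0.600 + 1.518 + 0.182 + 10.982 + 10.500 = 23.782 m^2 sabins.
Treatment contributes 16.6·0.63 = 10.458 sabins.
New total A_after = 34.240 sabins.
NR = 10·log₁₀(34.240/23.782) = 1.6 dB.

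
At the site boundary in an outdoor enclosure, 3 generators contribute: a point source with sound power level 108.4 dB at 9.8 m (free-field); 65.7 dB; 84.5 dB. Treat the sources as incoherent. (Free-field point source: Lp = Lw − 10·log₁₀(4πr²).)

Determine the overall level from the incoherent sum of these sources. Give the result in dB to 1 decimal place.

85.4 dB

Source at 9.8 m: Lp = 108.4 − 10·log₁₀(4π·9.8²) = 108.4 − 10·log₁₀(1206.874) = 77.6 dB.
Σ 10^(Lᵢ/10) = 3.431e+08.
Back to dB: 10·log₁₀ Σ = 85.4 dB.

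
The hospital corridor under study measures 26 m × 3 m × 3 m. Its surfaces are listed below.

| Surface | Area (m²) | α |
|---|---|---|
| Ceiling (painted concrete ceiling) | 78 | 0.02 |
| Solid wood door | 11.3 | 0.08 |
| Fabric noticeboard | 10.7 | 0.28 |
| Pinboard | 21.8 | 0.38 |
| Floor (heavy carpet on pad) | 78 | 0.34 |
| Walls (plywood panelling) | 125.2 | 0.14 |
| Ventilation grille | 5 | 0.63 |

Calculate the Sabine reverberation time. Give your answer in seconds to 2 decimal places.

0.62 sec

Summing Sᵢαᵢ: 1.560 + 0.904 + 2.996 + 8.284 + 26.520 + 17.528 + 3.150 → A = 60.942 sabins.
V = 26·3·3 = 234 m³.
RT60 = 0.161 · V / A = 0.161 × 234 / 60.942 = 0.62 s.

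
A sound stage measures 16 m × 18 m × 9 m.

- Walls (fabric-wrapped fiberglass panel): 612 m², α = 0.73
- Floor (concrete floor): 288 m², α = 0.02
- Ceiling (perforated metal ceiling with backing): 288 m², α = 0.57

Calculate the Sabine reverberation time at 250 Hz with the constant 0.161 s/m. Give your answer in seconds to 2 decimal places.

A = Σ Sᵢαᵢ = 612·0.73 + 288·0.02 + 288·0.57 = 616.680 sabins.
Volume V = 16 × 18 × 9 = 2592 m³.
Sabine: RT60 = 0.161 × 2592 / 616.680 = 0.68 s.

0.68 s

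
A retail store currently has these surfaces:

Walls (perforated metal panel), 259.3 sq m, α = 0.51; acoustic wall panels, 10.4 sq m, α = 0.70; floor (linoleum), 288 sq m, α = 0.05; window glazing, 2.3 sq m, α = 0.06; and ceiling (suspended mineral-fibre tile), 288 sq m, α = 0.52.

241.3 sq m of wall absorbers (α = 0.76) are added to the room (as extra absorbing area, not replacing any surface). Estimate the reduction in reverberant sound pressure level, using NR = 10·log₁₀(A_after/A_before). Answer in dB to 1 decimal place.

2.1 dB

Total absorption A_before = 259.3*0.51 + 10.4*0.70 + 288*0.05 + 2.3*0.06 + 288*0.52
  = 132.243 + 7.280 + 14.400 + 0.138 + 149.760 = 303.821 sq m sabins.
Treatment contributes 241.3·0.76 = 183.388 sabins.
A_after = 303.821 + 183.388 = 487.209 sabins.
Reduction = 10 log₁₀(A_after/A_before) = 10 log₁₀(1.6036) = 2.1 dB.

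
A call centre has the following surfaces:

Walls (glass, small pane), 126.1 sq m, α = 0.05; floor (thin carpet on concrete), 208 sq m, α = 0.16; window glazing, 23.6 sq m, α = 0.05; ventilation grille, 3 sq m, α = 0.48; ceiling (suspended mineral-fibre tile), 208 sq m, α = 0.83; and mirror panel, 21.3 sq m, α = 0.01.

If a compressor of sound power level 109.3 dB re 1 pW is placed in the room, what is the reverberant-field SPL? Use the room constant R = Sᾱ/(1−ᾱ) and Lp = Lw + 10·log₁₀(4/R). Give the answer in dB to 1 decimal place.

Σ(Sᵢαᵢ) = 126.1·0.05 + 208·0.16 + 23.6·0.05 + 3·0.48 + 208·0.83 + 21.3·0.01 = 215.058; total area S = 590.0 sq m.
ᾱ = 215.058/590.0 = 0.3645; R = Sᾱ/(1−ᾱ) = 215.058/(1−0.3645) = 338.408 sq m.
Lp = 109.3 + 10·log₁₀(4/338.408) = 109.3 + (-19.27) = 90.0 dB.

90.0 dB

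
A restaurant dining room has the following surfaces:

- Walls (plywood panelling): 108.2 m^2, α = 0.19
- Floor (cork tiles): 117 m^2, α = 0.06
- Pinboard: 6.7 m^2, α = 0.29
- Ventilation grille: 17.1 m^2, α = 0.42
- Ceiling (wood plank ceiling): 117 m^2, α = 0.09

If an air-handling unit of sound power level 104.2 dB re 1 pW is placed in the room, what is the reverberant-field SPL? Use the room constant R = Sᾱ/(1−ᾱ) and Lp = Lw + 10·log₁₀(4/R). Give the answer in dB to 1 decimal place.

A = 47.233 sabins; S = 366.0 m^2.
ᾱ = 0.1291, so room constant R = A/(1−ᾱ) = 54.235 m^2.
Lp = Lw + 10 log₁₀(4/R) = 104.2 -11.32 = 92.9 dB.

92.9 dB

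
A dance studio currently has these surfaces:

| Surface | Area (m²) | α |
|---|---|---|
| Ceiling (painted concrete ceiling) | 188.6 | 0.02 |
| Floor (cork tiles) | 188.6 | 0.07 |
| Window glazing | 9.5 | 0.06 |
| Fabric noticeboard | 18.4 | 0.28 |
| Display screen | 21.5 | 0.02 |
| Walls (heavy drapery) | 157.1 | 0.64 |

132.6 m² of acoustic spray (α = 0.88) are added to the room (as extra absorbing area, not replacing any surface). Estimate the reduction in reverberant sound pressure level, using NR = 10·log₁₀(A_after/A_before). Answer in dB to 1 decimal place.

Total absorption A_before = 188.6×0.02 + 188.6×0.07 + 9.5×0.06 + 18.4×0.28 + 21.5×0.02 + 157.1×0.64
  = 3.772 + 13.202 + 0.570 + 5.152 + 0.430 + 100.544 = 123.670 m² sabins.
Added absorption = 132.6 × 0.88 = 116.688 sabins.
A_after = 123.670 + 116.688 = 240.358 sabins.
NR = 10·log₁₀(240.358/123.670) = 2.9 dB.

2.9 dB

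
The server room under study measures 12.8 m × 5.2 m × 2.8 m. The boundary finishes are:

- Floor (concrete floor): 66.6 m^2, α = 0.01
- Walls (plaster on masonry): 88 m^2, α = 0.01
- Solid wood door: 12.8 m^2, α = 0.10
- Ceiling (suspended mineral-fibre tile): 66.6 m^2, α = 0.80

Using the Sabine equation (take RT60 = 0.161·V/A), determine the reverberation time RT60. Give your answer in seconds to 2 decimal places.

0.53 s

Total absorption A = 66.6*0.01 + 88*0.01 + 12.8*0.10 + 66.6*0.80
  = 0.666 + 0.880 + 1.280 + 53.280 = 56.106 m^2 sabins.
V = 12.8·5.2·2.8 = 186.368 m³.
Sabine: RT60 = 0.161 × 186.368 / 56.106 = 0.53 s.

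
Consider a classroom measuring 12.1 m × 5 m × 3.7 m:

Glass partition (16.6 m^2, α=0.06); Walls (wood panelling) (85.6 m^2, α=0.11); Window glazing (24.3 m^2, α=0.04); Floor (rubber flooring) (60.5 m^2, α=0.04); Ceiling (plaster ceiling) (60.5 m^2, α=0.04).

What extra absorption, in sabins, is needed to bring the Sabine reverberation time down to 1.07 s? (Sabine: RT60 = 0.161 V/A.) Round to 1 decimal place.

Summing Sᵢαᵢ: 0.996 + 9.416 + 0.972 + 2.420 + 2.420 → A₁ = 16.224 sabins.
V = 223.85 m³. Required absorption A₂ = 0.161 × 223.85 / 1.07 = 33.682 sabins.
Shortfall: 33.682 − 16.224 = 17.5 sabins.

17.5 sabins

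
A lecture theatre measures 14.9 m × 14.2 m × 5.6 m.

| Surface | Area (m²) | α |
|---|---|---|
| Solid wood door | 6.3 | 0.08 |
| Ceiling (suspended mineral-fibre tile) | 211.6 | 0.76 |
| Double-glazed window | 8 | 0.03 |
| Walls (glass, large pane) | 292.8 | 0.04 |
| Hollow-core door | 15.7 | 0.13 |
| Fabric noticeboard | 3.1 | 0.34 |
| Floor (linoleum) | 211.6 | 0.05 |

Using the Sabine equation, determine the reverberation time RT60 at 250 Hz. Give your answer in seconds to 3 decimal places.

Equivalent absorption area: A = 6.3×0.08 + 211.6×0.76 + 8×0.03 + 292.8×0.04 + 15.7×0.13 + 3.1×0.34 + 211.6×0.05 = 186.947 m².
Room volume: 1184.848 m³.
RT60 = 0.161 · V / A = 0.161 × 1184.848 / 186.947 = 1.020 s.

1.020 seconds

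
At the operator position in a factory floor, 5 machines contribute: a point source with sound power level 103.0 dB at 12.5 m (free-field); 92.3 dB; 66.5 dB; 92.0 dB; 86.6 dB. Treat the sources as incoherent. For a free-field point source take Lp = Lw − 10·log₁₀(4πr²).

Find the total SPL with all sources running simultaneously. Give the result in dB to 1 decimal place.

Source at 12.5 m: Lp = 103.0 − 10·log₁₀(4π·12.5²) = 103.0 − 10·log₁₀(1963.495) = 70.1 dB.
Converting to relative power and adding: 10^(70.1/10) + 10^(92.3/10) + 10^(66.5/10) + 10^(92.0/10) + 10^(86.6/10) = 3.755e+09.
L_total = 10·log₁₀(3.755e+09) = 95.7 dB.

95.7 dB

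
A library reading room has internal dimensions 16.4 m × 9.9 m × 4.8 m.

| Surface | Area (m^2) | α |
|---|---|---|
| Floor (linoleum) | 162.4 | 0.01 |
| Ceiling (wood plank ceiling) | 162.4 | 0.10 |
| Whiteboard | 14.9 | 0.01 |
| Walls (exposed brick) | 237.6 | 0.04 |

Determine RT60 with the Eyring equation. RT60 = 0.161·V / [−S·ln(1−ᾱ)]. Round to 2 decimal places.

S = Σ Sᵢ = 577.3 m^2.
Σ(Sᵢαᵢ) = 162.4·0.01 + 162.4·0.10 + 14.9·0.01 + 237.6·0.04 = 27.517.
Mean coefficient ᾱ = A/S = 0.0477.
−S·ln(1−ᾱ) = −577.3 × ln(1 − 0.0477) = 28.216.
V = 16.4 × 9.9 × 4.8 = 779.328 m³.
T = 0.161·V/[−S·ln(1−ᾱ)] = 0.161·779.328/28.216 = 4.45 s.

4.45 seconds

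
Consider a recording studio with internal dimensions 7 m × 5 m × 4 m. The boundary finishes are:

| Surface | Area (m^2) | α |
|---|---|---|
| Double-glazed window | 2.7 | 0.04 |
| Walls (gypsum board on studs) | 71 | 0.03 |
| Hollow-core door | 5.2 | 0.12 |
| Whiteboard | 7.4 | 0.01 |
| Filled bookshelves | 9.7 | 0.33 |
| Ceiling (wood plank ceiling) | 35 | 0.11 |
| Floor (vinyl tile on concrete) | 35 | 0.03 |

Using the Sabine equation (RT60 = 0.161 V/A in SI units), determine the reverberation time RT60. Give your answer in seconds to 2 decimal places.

2.04 s

Total absorption A = 2.7×0.04 + 71×0.03 + 5.2×0.12 + 7.4×0.01 + 9.7×0.33 + 35×0.11 + 35×0.03
  = 0.108 + 2.130 + 0.624 + 0.074 + 3.201 + 3.850 + 1.050 = 11.037 m^2 sabins.
Room volume: 140 m³.
T = 0.161 V/A = 0.161·140/11.037 = 2.04 s.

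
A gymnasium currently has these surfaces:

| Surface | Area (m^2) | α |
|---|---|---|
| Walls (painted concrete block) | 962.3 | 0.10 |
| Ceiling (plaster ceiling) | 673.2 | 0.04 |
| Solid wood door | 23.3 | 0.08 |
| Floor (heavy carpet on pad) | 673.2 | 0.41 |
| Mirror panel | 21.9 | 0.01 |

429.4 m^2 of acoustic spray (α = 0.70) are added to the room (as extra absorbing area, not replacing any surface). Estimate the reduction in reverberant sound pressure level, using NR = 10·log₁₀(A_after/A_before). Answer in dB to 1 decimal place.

2.4 dB

Total absorption A_before = 962.3×0.10 + 673.2×0.04 + 23.3×0.08 + 673.2×0.41 + 21.9×0.01
  = 96.230 + 26.928 + 1.864 + 276.012 + 0.219 = 401.253 m^2 sabins.
Treatment contributes 429.4·0.70 = 300.580 sabins.
A_after = 401.253 + 300.580 = 701.833 sabins.
Reduction = 10 log₁₀(A_after/A_before) = 10 log₁₀(1.7491) = 2.4 dB.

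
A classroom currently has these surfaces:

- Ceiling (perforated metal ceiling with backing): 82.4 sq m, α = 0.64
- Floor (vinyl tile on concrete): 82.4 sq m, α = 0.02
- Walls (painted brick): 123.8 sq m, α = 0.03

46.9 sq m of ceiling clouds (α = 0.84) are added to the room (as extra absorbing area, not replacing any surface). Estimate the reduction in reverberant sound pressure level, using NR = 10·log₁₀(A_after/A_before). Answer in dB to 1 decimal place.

2.2 dB

Summing Sᵢαᵢ: 52.736 + 1.648 + 3.714 → A_before = 58.098 sabins.
Treatment contributes 46.9·0.84 = 39.396 sabins.
A_after = 58.098 + 39.396 = 97.494 sabins.
Reduction = 10 log₁₀(A_after/A_before) = 10 log₁₀(1.6781) = 2.2 dB.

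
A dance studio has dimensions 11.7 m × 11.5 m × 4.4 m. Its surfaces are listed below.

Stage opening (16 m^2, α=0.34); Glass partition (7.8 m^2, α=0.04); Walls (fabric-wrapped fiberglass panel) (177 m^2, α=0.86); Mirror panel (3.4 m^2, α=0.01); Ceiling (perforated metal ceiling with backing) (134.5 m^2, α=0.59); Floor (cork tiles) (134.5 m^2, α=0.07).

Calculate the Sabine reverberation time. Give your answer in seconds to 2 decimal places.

0.39 sec

A = Σ Sᵢαᵢ = 16·0.34 + 7.8·0.04 + 177·0.86 + 3.4·0.01 + 134.5·0.59 + 134.5·0.07 = 246.776 sabins.
V = 11.7·11.5·4.4 = 592.02 m³.
Sabine: RT60 = 0.161 × 592.02 / 246.776 = 0.39 s.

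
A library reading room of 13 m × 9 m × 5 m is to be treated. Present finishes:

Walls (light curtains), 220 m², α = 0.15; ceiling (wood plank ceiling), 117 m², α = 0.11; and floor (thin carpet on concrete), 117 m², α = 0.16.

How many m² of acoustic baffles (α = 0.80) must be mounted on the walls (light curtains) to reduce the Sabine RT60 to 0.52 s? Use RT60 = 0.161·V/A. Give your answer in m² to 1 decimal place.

A₁ = Σ Sᵢαᵢ = 220*0.15 + 117*0.11 + 117*0.16 = 64.590 sabins.
V = 585 m³. Target absorption A₂ = 0.161 × 585 / 0.52 = 181.125 sabins.
Absorption to add: 181.125 − 64.590 = 116.535 sabins.
Each m² of panel replacing the walls (light curtains) adds (0.80 − 0.15) = 0.65 sabins.
Area = ΔA/Δα = 116.535/0.65 = 179.3 m².

179.3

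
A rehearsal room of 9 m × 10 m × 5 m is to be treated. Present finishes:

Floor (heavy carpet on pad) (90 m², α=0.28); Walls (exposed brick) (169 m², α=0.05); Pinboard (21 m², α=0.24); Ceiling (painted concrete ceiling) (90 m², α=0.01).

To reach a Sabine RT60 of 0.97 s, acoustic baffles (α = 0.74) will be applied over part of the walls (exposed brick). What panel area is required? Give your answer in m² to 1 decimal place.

Summing Sᵢαᵢ: 25.200 + 8.450 + 5.040 + 0.900 → A₁ = 39.590 sabins.
Required A₂ = 0.161·450/0.97 = 74.691 sabins.
Absorption to add: 74.691 − 39.590 = 35.101 sabins.
Each m² of panel replacing the walls (exposed brick) adds (0.74 − 0.05) = 0.69 sabins.
Panel area = 35.101 / 0.69 = 50.9 m².

50.9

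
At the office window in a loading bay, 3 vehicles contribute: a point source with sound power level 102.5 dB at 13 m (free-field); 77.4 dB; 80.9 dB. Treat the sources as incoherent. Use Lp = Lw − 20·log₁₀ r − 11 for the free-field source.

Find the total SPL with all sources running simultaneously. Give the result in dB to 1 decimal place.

Source at 13 m: Lp = 102.5 − 20·log₁₀(13) − 11 = 69.2 dB.
Σ 10^(Lᵢ/10) = 1.863e+08.
L_total = 10·log₁₀(1.863e+08) = 82.7 dB.

82.7 dB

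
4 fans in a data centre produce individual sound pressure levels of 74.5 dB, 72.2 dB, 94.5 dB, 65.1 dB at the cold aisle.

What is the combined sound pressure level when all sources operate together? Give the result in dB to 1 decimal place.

Σ 10^(Lᵢ/10) = 2.866e+09.
Back to dB: 10·log₁₀ Σ = 94.6 dB.

94.6 dB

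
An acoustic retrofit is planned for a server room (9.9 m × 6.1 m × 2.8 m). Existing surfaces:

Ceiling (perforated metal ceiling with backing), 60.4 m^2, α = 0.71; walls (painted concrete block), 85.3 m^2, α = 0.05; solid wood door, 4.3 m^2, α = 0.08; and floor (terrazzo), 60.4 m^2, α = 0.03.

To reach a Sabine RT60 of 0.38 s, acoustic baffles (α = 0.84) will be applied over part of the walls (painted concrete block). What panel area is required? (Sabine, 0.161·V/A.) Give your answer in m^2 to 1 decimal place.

Total absorption A₁ = 60.4×0.71 + 85.3×0.05 + 4.3×0.08 + 60.4×0.03
  = 42.884 + 4.265 + 0.344 + 1.812 = 49.305 m^2 sabins.
V = 169.092 m³. Target absorption A₂ = 0.161 × 169.092 / 0.38 = 71.642 sabins.
Absorption to add: 71.642 − 49.305 = 22.337 sabins.
Each m^2 of panel replacing the walls (painted concrete block) adds (0.84 − 0.05) = 0.79 sabins.
Panel area = 22.337 / 0.79 = 28.3 m^2.

28.3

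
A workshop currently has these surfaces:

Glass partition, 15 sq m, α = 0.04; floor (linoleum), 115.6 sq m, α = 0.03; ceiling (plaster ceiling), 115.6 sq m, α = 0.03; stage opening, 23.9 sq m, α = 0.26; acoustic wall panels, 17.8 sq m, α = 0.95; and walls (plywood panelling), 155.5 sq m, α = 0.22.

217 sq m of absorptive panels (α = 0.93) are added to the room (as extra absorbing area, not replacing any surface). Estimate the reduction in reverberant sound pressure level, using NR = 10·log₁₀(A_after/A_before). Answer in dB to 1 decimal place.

Equivalent absorption area: A_before = 15*0.04 + 115.6*0.03 + 115.6*0.03 + 23.9*0.26 + 17.8*0.95 + 155.5*0.22 = 64.870 sq m.
Treatment contributes 217·0.93 = 201.810 sabins.
A_after = 64.870 + 201.810 = 266.680 sabins.
Reduction = 10 log₁₀(A_after/A_before) = 10 log₁₀(4.1110) = 6.1 dB.

6.1 dB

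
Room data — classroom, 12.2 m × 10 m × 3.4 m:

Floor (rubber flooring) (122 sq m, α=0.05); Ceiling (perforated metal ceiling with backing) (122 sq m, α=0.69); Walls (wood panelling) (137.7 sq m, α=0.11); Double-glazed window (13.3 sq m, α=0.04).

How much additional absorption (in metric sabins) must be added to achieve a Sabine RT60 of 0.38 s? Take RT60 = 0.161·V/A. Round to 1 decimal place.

Equivalent absorption area: A₁ = 122·0.05 + 122·0.69 + 137.7·0.11 + 13.3·0.04 = 105.959 sq m.
For T = 0.38 s, need A₂ = 0.161·V/T = 0.161·414.8/0.38 = 175.744 sabins.
ΔA = A₂ − A₁ = 175.744 − 105.959 = 69.8 sabins.

69.8 sabins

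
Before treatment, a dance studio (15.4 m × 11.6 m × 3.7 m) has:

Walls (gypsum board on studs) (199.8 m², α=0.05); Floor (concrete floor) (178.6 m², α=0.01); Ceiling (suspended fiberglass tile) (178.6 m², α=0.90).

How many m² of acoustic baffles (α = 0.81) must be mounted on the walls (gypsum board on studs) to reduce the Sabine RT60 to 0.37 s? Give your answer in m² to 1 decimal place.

151.4

A₁ = Σ Sᵢαᵢ = 199.8*0.05 + 178.6*0.01 + 178.6*0.90 = 172.516 sabins.
Required A₂ = 0.161·660.968/0.37 = 287.610 sabins.
Absorption to add: 287.610 − 172.516 = 115.094 sabins.
Net gain per m²: Δα = 0.81 − 0.05 = 0.76.
Panel area = 115.094 / 0.76 = 151.4 m².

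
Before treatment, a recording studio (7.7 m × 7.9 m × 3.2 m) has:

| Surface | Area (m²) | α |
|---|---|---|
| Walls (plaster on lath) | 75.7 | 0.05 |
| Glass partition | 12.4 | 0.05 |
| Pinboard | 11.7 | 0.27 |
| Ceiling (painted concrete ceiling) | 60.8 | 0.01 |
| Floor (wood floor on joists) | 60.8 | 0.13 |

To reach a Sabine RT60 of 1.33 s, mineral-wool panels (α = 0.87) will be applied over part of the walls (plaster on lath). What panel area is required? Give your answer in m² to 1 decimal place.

Summing Sᵢαᵢ: 3.785 + 0.620 + 3.159 + 0.608 + 7.904 → A₁ = 16.076 sabins.
Required A₂ = 0.161·194.656/1.33 = 23.564 sabins.
ΔA needed = 23.564 − 16.076 = 7.488 sabins.
Net gain per m²: Δα = 0.87 − 0.05 = 0.82.
Panel area = 7.488 / 0.82 = 9.1 m².

9.1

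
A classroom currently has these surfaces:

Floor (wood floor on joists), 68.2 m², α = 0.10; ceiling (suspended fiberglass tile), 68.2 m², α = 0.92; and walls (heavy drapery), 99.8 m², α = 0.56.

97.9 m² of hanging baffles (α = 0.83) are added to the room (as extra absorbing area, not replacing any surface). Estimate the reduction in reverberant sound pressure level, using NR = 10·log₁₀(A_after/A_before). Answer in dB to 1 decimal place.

2.2 dB

Total absorption A_before = 68.2×0.10 + 68.2×0.92 + 99.8×0.56
  = 6.820 + 62.744 + 55.888 = 125.452 m² sabins.
Treatment contributes 97.9·0.83 = 81.257 sabins.
New total A_after = 206.709 sabins.
Reduction = 10 log₁₀(A_after/A_before) = 10 log₁₀(1.6477) = 2.2 dB.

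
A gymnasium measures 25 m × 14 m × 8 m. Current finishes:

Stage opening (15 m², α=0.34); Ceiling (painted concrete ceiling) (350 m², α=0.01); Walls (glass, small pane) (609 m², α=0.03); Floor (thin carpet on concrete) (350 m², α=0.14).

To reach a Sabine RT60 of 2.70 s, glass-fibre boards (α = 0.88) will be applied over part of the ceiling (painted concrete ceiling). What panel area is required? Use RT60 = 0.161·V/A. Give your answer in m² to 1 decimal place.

A₁ = Σ Sᵢαᵢ = 15*0.34 + 350*0.01 + 609*0.03 + 350*0.14 = 75.870 sabins.
V = 2800 m³. Target absorption A₂ = 0.161 × 2800 / 2.70 = 166.963 sabins.
ΔA needed = 166.963 − 75.870 = 91.093 sabins.
Net gain per m²: Δα = 0.88 − 0.01 = 0.87.
Panel area = 91.093 / 0.87 = 104.7 m².

104.7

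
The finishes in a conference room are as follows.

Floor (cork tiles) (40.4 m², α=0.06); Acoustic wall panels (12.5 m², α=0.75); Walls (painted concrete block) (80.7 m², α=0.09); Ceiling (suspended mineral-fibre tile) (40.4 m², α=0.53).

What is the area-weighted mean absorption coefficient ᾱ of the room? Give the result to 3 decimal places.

Total surface area S = 174.0 m².
Σ(Sᵢαᵢ) = 40.4·0.06 + 12.5·0.75 + 80.7·0.09 + 40.4·0.53 = 40.474.
ᾱ = A/S = 0.233.

0.233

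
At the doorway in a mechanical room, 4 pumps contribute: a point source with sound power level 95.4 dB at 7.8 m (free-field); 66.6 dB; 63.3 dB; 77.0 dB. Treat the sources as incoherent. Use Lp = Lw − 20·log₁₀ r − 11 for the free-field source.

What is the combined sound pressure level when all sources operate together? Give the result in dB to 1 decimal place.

Source at 7.8 m: Lp = 95.4 − 20·log₁₀(7.8) − 11 = 66.6 dB.
Converting to relative power and adding: 10^(66.6/10) + 10^(66.6/10) + 10^(63.3/10) + 10^(77.0/10) = 6.14e+07.
Combined level = 10 log₁₀(6.14e+07) = 77.9 dB.

77.9 dB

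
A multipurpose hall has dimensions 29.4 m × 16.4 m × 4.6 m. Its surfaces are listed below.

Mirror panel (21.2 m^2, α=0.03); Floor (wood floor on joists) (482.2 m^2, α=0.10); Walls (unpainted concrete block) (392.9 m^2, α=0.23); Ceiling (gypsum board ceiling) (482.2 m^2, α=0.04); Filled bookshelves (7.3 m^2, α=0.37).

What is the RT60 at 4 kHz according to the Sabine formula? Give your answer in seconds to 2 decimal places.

Summing Sᵢαᵢ: 0.636 + 48.220 + 90.367 + 19.288 + 2.701 → A = 161.212 sabins.
V = 29.4·16.4·4.6 = 2217.936 m³.
RT60 = 0.161 · V / A = 0.161 × 2217.936 / 161.212 = 2.22 s.

2.22 s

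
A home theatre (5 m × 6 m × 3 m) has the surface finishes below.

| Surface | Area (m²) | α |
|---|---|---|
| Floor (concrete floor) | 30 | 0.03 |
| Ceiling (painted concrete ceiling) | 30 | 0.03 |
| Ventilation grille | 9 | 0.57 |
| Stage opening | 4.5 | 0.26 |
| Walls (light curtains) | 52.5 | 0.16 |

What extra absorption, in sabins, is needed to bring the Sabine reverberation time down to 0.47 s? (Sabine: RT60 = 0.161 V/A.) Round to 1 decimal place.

Equivalent absorption area: A₁ = 30×0.03 + 30×0.03 + 9×0.57 + 4.5×0.26 + 52.5×0.16 = 16.500 m².
Target A₂ = 0.161·90/0.47 = 30.830 sabins (V = 90 m³).
Additional absorption ΔA = 30.830 − 16.500 = 14.3 sabins.

14.3 sabins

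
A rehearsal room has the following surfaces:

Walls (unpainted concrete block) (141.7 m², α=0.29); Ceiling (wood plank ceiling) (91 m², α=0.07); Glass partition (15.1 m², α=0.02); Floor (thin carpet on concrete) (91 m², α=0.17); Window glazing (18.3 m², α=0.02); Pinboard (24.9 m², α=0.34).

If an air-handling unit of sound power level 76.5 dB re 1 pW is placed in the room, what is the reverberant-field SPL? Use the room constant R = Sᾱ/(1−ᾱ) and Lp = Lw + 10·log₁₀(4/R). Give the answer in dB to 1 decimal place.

63.0 dB

Σ(Sᵢαᵢ) = 141.7×0.29 + 91×0.07 + 15.1×0.02 + 91×0.17 + 18.3×0.02 + 24.9×0.34 = 72.067; total area S = 382.0 m².
ᾱ = 72.067/382.0 = 0.1887; R = Sᾱ/(1−ᾱ) = 72.067/(1−0.1887) = 88.829 m².
Lp = Lw + 10 log₁₀(4/R) = 76.5 -13.46 = 63.0 dB.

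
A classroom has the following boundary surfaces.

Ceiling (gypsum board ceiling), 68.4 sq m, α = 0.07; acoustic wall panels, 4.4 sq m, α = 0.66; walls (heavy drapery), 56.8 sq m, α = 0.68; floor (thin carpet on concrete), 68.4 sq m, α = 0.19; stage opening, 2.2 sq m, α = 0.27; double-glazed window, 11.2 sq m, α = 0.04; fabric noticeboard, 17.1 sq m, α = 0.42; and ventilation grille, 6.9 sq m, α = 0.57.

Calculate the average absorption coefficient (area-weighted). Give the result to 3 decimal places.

0.304

Total surface area S = 235.4 sq m.
Σ(Sᵢαᵢ) = 68.4·0.07 + 4.4·0.66 + 56.8·0.68 + 68.4·0.19 + 2.2·0.27 + 11.2·0.04 + 17.1·0.42 + 6.9·0.57 = 71.469.
ᾱ = A/S = 0.304.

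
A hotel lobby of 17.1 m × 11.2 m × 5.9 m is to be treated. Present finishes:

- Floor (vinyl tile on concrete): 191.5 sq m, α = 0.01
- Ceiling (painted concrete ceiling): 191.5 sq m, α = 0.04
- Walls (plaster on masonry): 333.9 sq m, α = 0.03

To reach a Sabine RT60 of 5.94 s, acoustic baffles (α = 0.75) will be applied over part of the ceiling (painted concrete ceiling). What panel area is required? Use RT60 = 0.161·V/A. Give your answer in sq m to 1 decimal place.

15.5

Equivalent absorption area: A₁ = 191.5×0.01 + 191.5×0.04 + 333.9×0.03 = 19.592 sq m.
Required A₂ = 0.161·1129.968/5.94 = 30.627 sabins.
ΔA needed = 30.627 − 19.592 = 11.035 sabins.
Net gain per sq m: Δα = 0.75 − 0.04 = 0.71.
Panel area = 11.035 / 0.71 = 15.5 sq m.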